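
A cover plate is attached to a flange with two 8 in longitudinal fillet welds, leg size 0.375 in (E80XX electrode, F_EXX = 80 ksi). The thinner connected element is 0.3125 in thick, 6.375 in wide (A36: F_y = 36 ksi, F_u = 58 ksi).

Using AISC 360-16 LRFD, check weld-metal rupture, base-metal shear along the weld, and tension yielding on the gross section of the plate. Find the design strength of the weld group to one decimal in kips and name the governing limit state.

64.5 kips (gross-section yield governs)

Weld metal: throat = 0.707×0.375 = 0.26513 in, L = 2×8 = 16 in. φR_n = 0.75 × 0.6 × 80 × 0.26513 × 16 = 152.7 kips.
Base metal shear (0.3125 in plate): yield φR_n = 1.0×0.6×36×0.3125×16 = 108.0 kips; rupture φR_n = 0.75×0.6×58×0.3125×16 = 130.5 kips; take 108.0 kips (yield).
Tension yield (gross): A_g = 6.375×0.3125 = 1.9922 in². φR_n = 0.90 × 36 × 1.9922 = 64.5 kips.
Governing: min(152.7, 108.0, 64.5) = 64.5 kips → gross-section yield.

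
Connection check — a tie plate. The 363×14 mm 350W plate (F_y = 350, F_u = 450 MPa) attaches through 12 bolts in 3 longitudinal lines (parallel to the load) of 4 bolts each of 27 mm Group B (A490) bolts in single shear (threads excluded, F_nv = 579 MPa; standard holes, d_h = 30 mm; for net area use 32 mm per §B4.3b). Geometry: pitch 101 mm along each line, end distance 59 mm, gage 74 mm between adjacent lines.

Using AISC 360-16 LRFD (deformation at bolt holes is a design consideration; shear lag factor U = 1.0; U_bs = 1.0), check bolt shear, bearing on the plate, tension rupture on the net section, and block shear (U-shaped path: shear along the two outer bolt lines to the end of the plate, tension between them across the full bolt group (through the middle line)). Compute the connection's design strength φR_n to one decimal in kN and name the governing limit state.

Bolt shear: A_b = π(27)²/4 = 572.56 mm². φR_n = 0.75 × 579 × 572.56 × 12 × 1 = 2983.6 kN.
Bearing (14 mm plate, F_u = 450 MPa): end bolts L_c = 59 − 30/2 = 44, R_n = min(1.2×44×14×450, 2.4×27×14×450) = 332.64 kN/bolt; interior L_c = 101 − 30 = 71, R_n = 408.24 kN/bolt. φR_n = 0.75 × (3×332.64 + 9×408.24) = 3504.1 kN.
Tension rupture (net): A_n = (363 − 3×32)×14 = 3738 mm² (U = 1.0, A_e = A_n). φR_n = 0.75 × 450 × 3738 = 1261.6 kN.
Block shear: shear path 2×[59+3×101] = 2×362 mm, A_gv = 10136, A_nv = 2×(362 − 3.5×32)×14 = 7000 mm²; tension across gage: (148 − 2×32)×14 = 1176 mm². R_n = min(0.6×450×7000, 0.6×350×10136) + 1.0×450×1176 = min(1890, 2128.6) + 529.2 = 2419.2 kN. φR_n = 0.75 × 2419.2 = 1814.4 kN.
Governing: min(2983.6, 3504.1, 1261.6, 1814.4) = 1261.6 kN → net-section rupture.

1261.6 kN (net-section rupture governs)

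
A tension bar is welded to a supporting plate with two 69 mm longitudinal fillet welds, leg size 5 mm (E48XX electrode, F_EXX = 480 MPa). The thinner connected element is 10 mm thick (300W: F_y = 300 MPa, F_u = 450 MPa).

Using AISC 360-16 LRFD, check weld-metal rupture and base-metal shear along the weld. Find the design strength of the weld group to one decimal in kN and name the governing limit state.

Weld metal: throat = 0.707×5 = 3.535 mm, L = 2×69 = 138 mm. φR_n = 0.75 × 0.6 × 480 × 3.535 × 138 = 105.4 kN.
Base metal shear (10 mm plate): yield φR_n = 1.0×0.6×300×10×138 = 248.4 kN; rupture φR_n = 0.75×0.6×450×10×138 = 279.5 kN; take 248.4 kN (yield).
Governing: min(105.4, 248.4) = 105.4 kN → weld metal.

105.4 kN (weld metal governs)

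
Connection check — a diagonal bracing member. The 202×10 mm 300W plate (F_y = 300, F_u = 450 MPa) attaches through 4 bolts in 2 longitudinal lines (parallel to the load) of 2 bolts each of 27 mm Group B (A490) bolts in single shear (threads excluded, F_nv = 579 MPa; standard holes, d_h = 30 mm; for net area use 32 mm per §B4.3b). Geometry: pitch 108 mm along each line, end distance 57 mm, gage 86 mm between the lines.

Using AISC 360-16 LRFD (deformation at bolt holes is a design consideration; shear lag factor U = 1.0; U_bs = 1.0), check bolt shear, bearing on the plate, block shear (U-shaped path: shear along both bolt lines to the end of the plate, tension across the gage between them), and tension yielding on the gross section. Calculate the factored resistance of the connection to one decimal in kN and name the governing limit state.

Bolt shear: A_b = π(27)²/4 = 572.56 mm². φR_n = 0.75 × 579 × 572.56 × 4 × 1 = 994.5 kN.
Bearing (10 mm plate, F_u = 450 MPa): end bolts L_c = 57 − 30/2 = 42, R_n = min(1.2×42×10×450, 2.4×27×10×450) = 226.8 kN/bolt; interior L_c = 108 − 30 = 78, R_n = 291.6 kN/bolt. φR_n = 0.75 × (2×226.8 + 2×291.6) = 777.6 kN.
Block shear: shear path 2×[57+1×108] = 2×165 mm, A_gv = 3300, A_nv = 2×(165 − 1.5×32)×10 = 2340 mm²; tension across gage: (86 − 1×32)×10 = 540 mm². R_n = min(0.6×450×2340, 0.6×300×3300) + 1.0×450×540 = min(631.8, 594) + 243 = 837 kN. φR_n = 0.75 × 837 = 627.8 kN.
Tension yield (gross): A_g = 202×10 = 2020 mm². φR_n = 0.90 × 300 × 2020 = 545.4 kN.
Governing: min(994.5, 777.6, 627.8, 545.4) = 545.4 kN → gross-section yield.

545.4 kN (gross-section yield governs)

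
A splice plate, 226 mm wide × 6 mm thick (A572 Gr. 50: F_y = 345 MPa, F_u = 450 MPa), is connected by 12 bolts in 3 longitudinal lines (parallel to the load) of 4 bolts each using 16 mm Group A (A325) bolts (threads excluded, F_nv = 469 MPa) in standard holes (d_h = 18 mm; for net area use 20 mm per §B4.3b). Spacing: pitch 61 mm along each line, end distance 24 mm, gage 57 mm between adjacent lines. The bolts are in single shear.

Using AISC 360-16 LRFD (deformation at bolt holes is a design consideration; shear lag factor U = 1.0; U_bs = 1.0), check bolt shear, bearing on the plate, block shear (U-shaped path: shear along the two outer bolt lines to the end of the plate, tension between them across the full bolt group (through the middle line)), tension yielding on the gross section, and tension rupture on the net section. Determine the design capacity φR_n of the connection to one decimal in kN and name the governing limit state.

Bolt shear: A_b = π(16)²/4 = 201.06 mm². φR_n = 0.75 × 469 × 201.06 × 12 × 1 = 848.7 kN.
Bearing (6 mm plate, F_u = 450 MPa): end bolts L_c = 24 − 18/2 = 15, R_n = min(1.2×15×6×450, 2.4×16×6×450) = 48.6 kN/bolt; interior L_c = 61 − 18 = 43, R_n = 103.68 kN/bolt. φR_n = 0.75 × (3×48.6 + 9×103.68) = 809.2 kN.
Block shear: shear path 2×[24+3×61] = 2×207 mm, A_gv = 2484, A_nv = 2×(207 − 3.5×20)×6 = 1644 mm²; tension across gage: (114 − 2×20)×6 = 444 mm². R_n = min(0.6×450×1644, 0.6×345×2484) + 1.0×450×444 = min(443.88, 514.19) + 199.8 = 643.68 kN. φR_n = 0.75 × 643.68 = 482.8 kN.
Tension yield (gross): A_g = 226×6 = 1356 mm². φR_n = 0.90 × 345 × 1356 = 421.0 kN.
Tension rupture (net): A_n = (226 − 3×20)×6 = 996 mm² (U = 1.0, A_e = A_n). φR_n = 0.75 × 450 × 996 = 336.2 kN.
Governing: min(848.7, 809.2, 482.8, 421.0, 336.2) = 336.2 kN → net-section rupture.

336.2 kN (net-section rupture governs)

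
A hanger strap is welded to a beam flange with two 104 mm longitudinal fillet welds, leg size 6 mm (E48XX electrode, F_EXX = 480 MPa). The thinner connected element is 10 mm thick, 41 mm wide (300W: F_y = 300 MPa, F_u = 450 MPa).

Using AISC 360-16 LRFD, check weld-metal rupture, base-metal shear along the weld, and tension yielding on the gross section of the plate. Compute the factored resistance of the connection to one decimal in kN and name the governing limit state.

110.7 kN (gross-section yield governs)

Weld metal: throat = 0.707×6 = 4.242 mm, L = 2×104 = 208 mm. φR_n = 0.75 × 0.6 × 480 × 4.242 × 208 = 190.6 kN.
Base metal shear (10 mm plate): yield φR_n = 1.0×0.6×300×10×208 = 374.4 kN; rupture φR_n = 0.75×0.6×450×10×208 = 421.2 kN; take 374.4 kN (yield).
Tension yield (gross): A_g = 41×10 = 410 mm². φR_n = 0.90 × 300 × 410 = 110.7 kN.
Governing: min(190.6, 374.4, 110.7) = 110.7 kN → gross-section yield.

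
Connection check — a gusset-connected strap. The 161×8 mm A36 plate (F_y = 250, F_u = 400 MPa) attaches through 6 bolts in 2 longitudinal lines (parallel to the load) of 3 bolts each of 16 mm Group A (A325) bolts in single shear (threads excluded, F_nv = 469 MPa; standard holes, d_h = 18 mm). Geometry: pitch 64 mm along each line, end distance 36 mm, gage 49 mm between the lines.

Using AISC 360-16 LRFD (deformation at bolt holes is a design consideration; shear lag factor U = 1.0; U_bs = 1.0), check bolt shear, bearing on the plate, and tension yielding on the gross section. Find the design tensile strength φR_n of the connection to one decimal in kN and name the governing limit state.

289.8 kN (gross-section yield governs)

Bolt shear: A_b = π(16)²/4 = 201.06 mm². φR_n = 0.75 × 469 × 201.06 × 6 × 1 = 424.3 kN.
Bearing (8 mm plate, F_u = 400 MPa): end bolts L_c = 36 − 18/2 = 27, R_n = min(1.2×27×8×400, 2.4×16×8×400) = 103.68 kN/bolt; interior L_c = 64 − 18 = 46, R_n = 122.88 kN/bolt. φR_n = 0.75 × (2×103.68 + 4×122.88) = 524.2 kN.
Tension yield (gross): A_g = 161×8 = 1288 mm². φR_n = 0.90 × 250 × 1288 = 289.8 kN.
Governing: min(424.3, 524.2, 289.8) = 289.8 kN → gross-section yield.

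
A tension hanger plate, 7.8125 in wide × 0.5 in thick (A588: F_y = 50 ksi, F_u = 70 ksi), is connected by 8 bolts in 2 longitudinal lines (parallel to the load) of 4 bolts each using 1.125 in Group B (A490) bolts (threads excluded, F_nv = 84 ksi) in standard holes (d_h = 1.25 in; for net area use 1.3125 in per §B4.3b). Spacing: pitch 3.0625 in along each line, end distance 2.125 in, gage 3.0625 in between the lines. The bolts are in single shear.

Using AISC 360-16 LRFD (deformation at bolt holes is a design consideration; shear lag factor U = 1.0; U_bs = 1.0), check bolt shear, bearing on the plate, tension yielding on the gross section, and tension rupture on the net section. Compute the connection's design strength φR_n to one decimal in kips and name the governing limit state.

136.2 kips (net-section rupture governs)

Bolt shear: A_b = π(1.125)²/4 = 0.99402 in². φR_n = 0.75 × 84 × 0.99402 × 8 × 1 = 501.0 kips.
Bearing (0.5 in plate, F_u = 70 ksi): end bolts L_c = 2.125 − 1.25/2 = 1.5, R_n = min(1.2×1.5×0.5×70, 2.4×1.125×0.5×70) = 63 kips/bolt; interior L_c = 3.0625 − 1.25 = 1.8125, R_n = 76.125 kips/bolt. φR_n = 0.75 × (2×63 + 6×76.125) = 437.1 kips.
Tension yield (gross): A_g = 7.8125×0.5 = 3.9063 in². φR_n = 0.90 × 50 × 3.9063 = 175.8 kips.
Tension rupture (net): A_n = (7.8125 − 2×1.3125)×0.5 = 2.5938 in² (U = 1.0, A_e = A_n). φR_n = 0.75 × 70 × 2.5938 = 136.2 kips.
Governing: min(501.0, 437.1, 175.8, 136.2) = 136.2 kips → net-section rupture.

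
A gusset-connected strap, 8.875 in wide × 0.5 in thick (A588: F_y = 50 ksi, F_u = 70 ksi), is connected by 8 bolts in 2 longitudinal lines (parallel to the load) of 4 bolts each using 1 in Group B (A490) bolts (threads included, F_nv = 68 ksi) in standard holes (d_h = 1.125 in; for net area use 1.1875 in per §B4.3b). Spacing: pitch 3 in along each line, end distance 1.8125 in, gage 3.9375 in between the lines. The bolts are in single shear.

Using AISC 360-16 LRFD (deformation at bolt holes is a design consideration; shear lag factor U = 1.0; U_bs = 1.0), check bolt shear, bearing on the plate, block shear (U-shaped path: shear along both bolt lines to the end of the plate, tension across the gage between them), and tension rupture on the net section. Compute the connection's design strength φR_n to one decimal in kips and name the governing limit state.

Bolt shear: A_b = π(1)²/4 = 0.7854 in². φR_n = 0.75 × 68 × 0.7854 × 8 × 1 = 320.4 kips.
Bearing (0.5 in plate, F_u = 70 ksi): end bolts L_c = 1.8125 − 1.125/2 = 1.25, R_n = min(1.2×1.25×0.5×70, 2.4×1×0.5×70) = 52.5 kips/bolt; interior L_c = 3 − 1.125 = 1.875, R_n = 78.75 kips/bolt. φR_n = 0.75 × (2×52.5 + 6×78.75) = 433.1 kips.
Block shear: shear path 2×[1.8125+3×3] = 2×10.8125 in, A_gv = 10.813, A_nv = 2×(10.8125 − 3.5×1.1875)×0.5 = 6.6563 in²; tension across gage: (3.9375 − 1×1.1875)×0.5 = 1.375 in². R_n = min(0.6×70×6.6563, 0.6×50×10.813) + 1.0×70×1.375 = min(279.56, 324.39) + 96.25 = 375.81 kips. φR_n = 0.75 × 375.81 = 281.9 kips.
Tension rupture (net): A_n = (8.875 − 2×1.1875)×0.5 = 3.25 in² (U = 1.0, A_e = A_n). φR_n = 0.75 × 70 × 3.25 = 170.6 kips.
Governing: min(320.4, 433.1, 281.9, 170.6) = 170.6 kips → net-section rupture.

170.6 kips (net-section rupture governs)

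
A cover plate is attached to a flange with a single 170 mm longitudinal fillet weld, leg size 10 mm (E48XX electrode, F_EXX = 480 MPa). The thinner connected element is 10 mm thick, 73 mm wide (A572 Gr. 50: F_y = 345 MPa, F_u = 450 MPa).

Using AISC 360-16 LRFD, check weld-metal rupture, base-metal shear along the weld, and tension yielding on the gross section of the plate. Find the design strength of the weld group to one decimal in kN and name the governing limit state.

Weld metal: throat = 0.707×10 = 7.07 mm, L = 170 mm. φR_n = 0.75 × 0.6 × 480 × 7.07 × 170 = 259.6 kN.
Base metal shear (10 mm plate): yield φR_n = 1.0×0.6×345×10×170 = 351.9 kN; rupture φR_n = 0.75×0.6×450×10×170 = 344.3 kN; take 344.3 kN (rupture).
Tension yield (gross): A_g = 73×10 = 730 mm². φR_n = 0.90 × 345 × 730 = 226.7 kN.
Governing: min(259.6, 344.3, 226.7) = 226.7 kN → gross-section yield.

226.7 kN (gross-section yield governs)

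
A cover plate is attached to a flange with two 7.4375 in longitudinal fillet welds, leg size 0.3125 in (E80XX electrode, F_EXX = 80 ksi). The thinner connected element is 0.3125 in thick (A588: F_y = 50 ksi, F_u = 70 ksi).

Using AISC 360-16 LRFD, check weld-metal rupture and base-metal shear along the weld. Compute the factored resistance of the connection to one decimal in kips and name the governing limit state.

118.3 kips (weld metal governs)

Weld metal: throat = 0.707×0.3125 = 0.22094 in, L = 2×7.4375 = 14.875 in. φR_n = 0.75 × 0.6 × 80 × 0.22094 × 14.875 = 118.3 kips.
Base metal shear (0.3125 in plate): yield φR_n = 1.0×0.6×50×0.3125×14.875 = 139.5 kips; rupture φR_n = 0.75×0.6×70×0.3125×14.875 = 146.4 kips; take 139.5 kips (yield).
Governing: min(118.3, 139.5) = 118.3 kips → weld metal.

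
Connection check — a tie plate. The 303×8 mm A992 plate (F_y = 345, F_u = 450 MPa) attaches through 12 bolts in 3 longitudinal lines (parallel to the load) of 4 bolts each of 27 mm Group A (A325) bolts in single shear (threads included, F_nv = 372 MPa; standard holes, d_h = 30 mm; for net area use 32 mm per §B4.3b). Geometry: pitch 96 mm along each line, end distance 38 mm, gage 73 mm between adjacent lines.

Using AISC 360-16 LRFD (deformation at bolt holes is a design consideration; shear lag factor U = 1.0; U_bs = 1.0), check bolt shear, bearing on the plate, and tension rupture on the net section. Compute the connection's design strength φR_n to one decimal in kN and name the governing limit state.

Bolt shear: A_b = π(27)²/4 = 572.56 mm². φR_n = 0.75 × 372 × 572.56 × 12 × 1 = 1916.9 kN.
Bearing (8 mm plate, F_u = 450 MPa): end bolts L_c = 38 − 30/2 = 23, R_n = min(1.2×23×8×450, 2.4×27×8×450) = 99.36 kN/bolt; interior L_c = 96 − 30 = 66, R_n = 233.28 kN/bolt. φR_n = 0.75 × (3×99.36 + 9×233.28) = 1798.2 kN.
Tension rupture (net): A_n = (303 − 3×32)×8 = 1656 mm² (U = 1.0, A_e = A_n). φR_n = 0.75 × 450 × 1656 = 558.9 kN.
Governing: min(1916.9, 1798.2, 558.9) = 558.9 kN → net-section rupture.

558.9 kN (net-section rupture governs)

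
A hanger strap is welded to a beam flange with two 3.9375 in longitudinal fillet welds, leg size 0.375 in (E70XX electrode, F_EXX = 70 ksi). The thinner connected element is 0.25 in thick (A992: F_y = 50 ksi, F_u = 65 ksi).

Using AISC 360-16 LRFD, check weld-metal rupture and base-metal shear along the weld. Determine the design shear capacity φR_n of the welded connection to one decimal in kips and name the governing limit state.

57.6 kips (base-metal shear governs)

Weld metal: throat = 0.707×0.375 = 0.26513 in, L = 2×3.9375 = 7.875 in. φR_n = 0.75 × 0.6 × 70 × 0.26513 × 7.875 = 65.8 kips.
Base metal shear (0.25 in plate): yield φR_n = 1.0×0.6×50×0.25×7.875 = 59.1 kips; rupture φR_n = 0.75×0.6×65×0.25×7.875 = 57.6 kips; take 57.6 kips (rupture).
Governing: min(65.8, 57.6) = 57.6 kips → base-metal shear.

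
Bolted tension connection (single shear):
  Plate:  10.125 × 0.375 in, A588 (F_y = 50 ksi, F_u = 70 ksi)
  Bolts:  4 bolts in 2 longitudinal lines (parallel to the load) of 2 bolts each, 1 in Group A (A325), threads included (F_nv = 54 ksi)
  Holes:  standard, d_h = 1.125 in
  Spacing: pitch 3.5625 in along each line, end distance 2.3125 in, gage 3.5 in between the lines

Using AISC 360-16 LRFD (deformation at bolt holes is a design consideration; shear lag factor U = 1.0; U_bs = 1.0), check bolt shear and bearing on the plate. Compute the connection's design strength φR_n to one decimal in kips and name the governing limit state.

127.2 kips (bolt shear governs)

Bolt shear: A_b = π(1)²/4 = 0.7854 in². φR_n = 0.75 × 54 × 0.7854 × 4 × 1 = 127.2 kips.
Bearing (0.375 in plate, F_u = 70 ksi): end bolts L_c = 2.3125 − 1.125/2 = 1.75, R_n = min(1.2×1.75×0.375×70, 2.4×1×0.375×70) = 55.125 kips/bolt; interior L_c = 3.5625 − 1.125 = 2.4375, R_n = 63 kips/bolt. φR_n = 0.75 × (2×55.125 + 2×63) = 177.2 kips.
Governing: min(127.2, 177.2) = 127.2 kips → bolt shear.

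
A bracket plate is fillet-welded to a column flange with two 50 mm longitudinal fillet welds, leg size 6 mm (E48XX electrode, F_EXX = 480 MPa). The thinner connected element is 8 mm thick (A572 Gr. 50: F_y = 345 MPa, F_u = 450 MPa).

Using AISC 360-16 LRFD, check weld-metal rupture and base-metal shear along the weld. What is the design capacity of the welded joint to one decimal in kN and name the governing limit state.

91.6 kN (weld metal governs)

Weld metal: throat = 0.707×6 = 4.242 mm, L = 2×50 = 100 mm. φR_n = 0.75 × 0.6 × 480 × 4.242 × 100 = 91.6 kN.
Base metal shear (8 mm plate): yield φR_n = 1.0×0.6×345×8×100 = 165.6 kN; rupture φR_n = 0.75×0.6×450×8×100 = 162.0 kN; take 162.0 kN (rupture).
Governing: min(91.6, 162.0) = 91.6 kN → weld metal.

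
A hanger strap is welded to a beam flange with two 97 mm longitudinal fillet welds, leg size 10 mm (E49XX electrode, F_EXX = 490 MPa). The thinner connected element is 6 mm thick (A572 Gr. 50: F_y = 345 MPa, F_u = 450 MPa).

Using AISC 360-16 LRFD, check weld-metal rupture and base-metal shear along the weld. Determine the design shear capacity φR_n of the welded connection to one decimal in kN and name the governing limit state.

Weld metal: throat = 0.707×10 = 7.07 mm, L = 2×97 = 194 mm. φR_n = 0.75 × 0.6 × 490 × 7.07 × 194 = 302.4 kN.
Base metal shear (6 mm plate): yield φR_n = 1.0×0.6×345×6×194 = 240.9 kN; rupture φR_n = 0.75×0.6×450×6×194 = 235.7 kN; take 235.7 kN (rupture).
Governing: min(302.4, 235.7) = 235.7 kN → base-metal shear.

235.7 kN (base-metal shear governs)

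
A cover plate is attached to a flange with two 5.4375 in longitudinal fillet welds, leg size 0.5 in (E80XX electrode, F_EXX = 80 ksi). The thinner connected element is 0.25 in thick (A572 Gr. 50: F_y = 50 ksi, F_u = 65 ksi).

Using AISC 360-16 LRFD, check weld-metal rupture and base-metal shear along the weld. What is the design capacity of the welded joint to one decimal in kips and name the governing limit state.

Weld metal: throat = 0.707×0.5 = 0.3535 in, L = 2×5.4375 = 10.875 in. φR_n = 0.75 × 0.6 × 80 × 0.3535 × 10.875 = 138.4 kips.
Base metal shear (0.25 in plate): yield φR_n = 1.0×0.6×50×0.25×10.875 = 81.6 kips; rupture φR_n = 0.75×0.6×65×0.25×10.875 = 79.5 kips; take 79.5 kips (rupture).
Governing: min(138.4, 79.5) = 79.5 kips → base-metal shear.

79.5 kips (base-metal shear governs)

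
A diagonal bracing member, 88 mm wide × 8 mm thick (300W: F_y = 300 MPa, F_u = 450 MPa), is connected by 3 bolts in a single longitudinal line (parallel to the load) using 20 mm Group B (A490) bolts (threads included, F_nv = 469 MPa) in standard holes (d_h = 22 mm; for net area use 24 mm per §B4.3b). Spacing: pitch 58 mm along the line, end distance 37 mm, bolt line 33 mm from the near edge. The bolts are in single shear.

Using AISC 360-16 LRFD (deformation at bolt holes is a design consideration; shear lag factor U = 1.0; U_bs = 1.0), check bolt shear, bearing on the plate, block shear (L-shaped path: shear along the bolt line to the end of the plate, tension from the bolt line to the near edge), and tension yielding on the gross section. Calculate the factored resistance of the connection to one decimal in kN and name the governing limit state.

Bolt shear: A_b = π(20)²/4 = 314.16 mm². φR_n = 0.75 × 469 × 314.16 × 3 × 1 = 331.5 kN.
Bearing (8 mm plate, F_u = 450 MPa): end bolts L_c = 37 − 22/2 = 26, R_n = min(1.2×26×8×450, 2.4×20×8×450) = 112.32 kN/bolt; interior L_c = 58 − 22 = 36, R_n = 155.52 kN/bolt. φR_n = 0.75 × (1×112.32 + 2×155.52) = 317.5 kN.
Block shear: shear path 1×[37+2×58] = 1×153 mm, A_gv = 1224, A_nv = 1×(153 − 2.5×24)×8 = 744 mm²; tension to near edge: (33 − 0.5×24)×8 = 168 mm². R_n = min(0.6×450×744, 0.6×300×1224) + 1.0×450×168 = min(200.88, 220.32) + 75.6 = 276.48 kN. φR_n = 0.75 × 276.48 = 207.4 kN.
Tension yield (gross): A_g = 88×8 = 704 mm². φR_n = 0.90 × 300 × 704 = 190.1 kN.
Governing: min(331.5, 317.5, 207.4, 190.1) = 190.1 kN → gross-section yield.

190.1 kN (gross-section yield governs)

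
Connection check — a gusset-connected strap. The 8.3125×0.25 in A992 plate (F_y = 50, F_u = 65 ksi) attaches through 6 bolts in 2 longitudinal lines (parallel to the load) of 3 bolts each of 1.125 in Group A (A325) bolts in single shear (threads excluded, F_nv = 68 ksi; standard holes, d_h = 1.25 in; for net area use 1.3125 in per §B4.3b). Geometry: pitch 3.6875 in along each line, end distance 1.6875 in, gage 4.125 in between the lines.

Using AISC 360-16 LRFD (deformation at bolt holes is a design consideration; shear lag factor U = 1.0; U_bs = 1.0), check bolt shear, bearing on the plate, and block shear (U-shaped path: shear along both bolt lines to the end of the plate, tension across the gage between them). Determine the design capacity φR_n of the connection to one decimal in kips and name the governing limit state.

Bolt shear: A_b = π(1.125)²/4 = 0.99402 in². φR_n = 0.75 × 68 × 0.99402 × 6 × 1 = 304.2 kips.
Bearing (0.25 in plate, F_u = 65 ksi): end bolts L_c = 1.6875 − 1.25/2 = 1.0625, R_n = min(1.2×1.0625×0.25×65, 2.4×1.125×0.25×65) = 20.719 kips/bolt; interior L_c = 3.6875 − 1.25 = 2.4375, R_n = 43.875 kips/bolt. φR_n = 0.75 × (2×20.719 + 4×43.875) = 162.7 kips.
Block shear: shear path 2×[1.6875+2×3.6875] = 2×9.0625 in, A_gv = 4.5313, A_nv = 2×(9.0625 − 2.5×1.3125)×0.25 = 2.8906 in²; tension across gage: (4.125 − 1×1.3125)×0.25 = 0.70313 in². R_n = min(0.6×65×2.8906, 0.6×50×4.5313) + 1.0×65×0.70313 = min(112.73, 135.94) + 45.703 = 158.43 kips. φR_n = 0.75 × 158.43 = 118.8 kips.
Governing: min(304.2, 162.7, 118.8) = 118.8 kips → block shear.

118.8 kips (block shear governs)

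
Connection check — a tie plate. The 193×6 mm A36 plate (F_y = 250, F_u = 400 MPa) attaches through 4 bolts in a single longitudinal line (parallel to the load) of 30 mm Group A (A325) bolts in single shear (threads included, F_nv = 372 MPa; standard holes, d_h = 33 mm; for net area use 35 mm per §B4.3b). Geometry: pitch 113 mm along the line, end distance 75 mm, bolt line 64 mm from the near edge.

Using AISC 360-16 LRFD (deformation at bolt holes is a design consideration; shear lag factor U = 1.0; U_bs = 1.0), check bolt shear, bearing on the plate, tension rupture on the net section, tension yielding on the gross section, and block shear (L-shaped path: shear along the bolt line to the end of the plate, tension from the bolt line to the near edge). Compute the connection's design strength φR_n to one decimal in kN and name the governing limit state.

260.6 kN (gross-section yield governs)

Bolt shear: A_b = π(30)²/4 = 706.86 mm². φR_n = 0.75 × 372 × 706.86 × 4 × 1 = 788.9 kN.
Bearing (6 mm plate, F_u = 400 MPa): end bolts L_c = 75 − 33/2 = 58.5, R_n = min(1.2×58.5×6×400, 2.4×30×6×400) = 168.48 kN/bolt; interior L_c = 113 − 33 = 80, R_n = 172.8 kN/bolt. φR_n = 0.75 × (1×168.48 + 3×172.8) = 515.2 kN.
Tension rupture (net): A_n = (193 − 1×35)×6 = 948 mm² (U = 1.0, A_e = A_n). φR_n = 0.75 × 400 × 948 = 284.4 kN.
Tension yield (gross): A_g = 193×6 = 1158 mm². φR_n = 0.90 × 250 × 1158 = 260.6 kN.
Block shear: shear path 1×[75+3×113] = 1×414 mm, A_gv = 2484, A_nv = 1×(414 − 3.5×35)×6 = 1749 mm²; tension to near edge: (64 − 0.5×35)×6 = 279 mm². R_n = min(0.6×400×1749, 0.6×250×2484) + 1.0×400×279 = min(419.76, 372.6) + 111.6 = 484.2 kN. φR_n = 0.75 × 484.2 = 363.2 kN.
Governing: min(788.9, 515.2, 284.4, 260.6, 363.2) = 260.6 kN → gross-section yield.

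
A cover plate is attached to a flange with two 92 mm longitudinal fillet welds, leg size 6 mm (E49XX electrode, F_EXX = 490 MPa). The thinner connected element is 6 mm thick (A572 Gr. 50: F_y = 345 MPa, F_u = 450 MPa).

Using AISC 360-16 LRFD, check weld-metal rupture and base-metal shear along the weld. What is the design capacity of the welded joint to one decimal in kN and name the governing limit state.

172.1 kN (weld metal governs)

Weld metal: throat = 0.707×6 = 4.242 mm, L = 2×92 = 184 mm. φR_n = 0.75 × 0.6 × 490 × 4.242 × 184 = 172.1 kN.
Base metal shear (6 mm plate): yield φR_n = 1.0×0.6×345×6×184 = 228.5 kN; rupture φR_n = 0.75×0.6×450×6×184 = 223.6 kN; take 223.6 kN (rupture).
Governing: min(172.1, 223.6) = 172.1 kN → weld metal.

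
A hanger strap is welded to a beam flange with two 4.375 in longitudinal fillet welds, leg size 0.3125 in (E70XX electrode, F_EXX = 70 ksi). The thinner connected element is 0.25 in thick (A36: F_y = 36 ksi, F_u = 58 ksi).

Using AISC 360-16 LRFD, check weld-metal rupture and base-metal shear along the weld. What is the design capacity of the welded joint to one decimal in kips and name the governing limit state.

47.3 kips (base-metal shear governs)

Weld metal: throat = 0.707×0.3125 = 0.22094 in, L = 2×4.375 = 8.75 in. φR_n = 0.75 × 0.6 × 70 × 0.22094 × 8.75 = 60.9 kips.
Base metal shear (0.25 in plate): yield φR_n = 1.0×0.6×36×0.25×8.75 = 47.3 kips; rupture φR_n = 0.75×0.6×58×0.25×8.75 = 57.1 kips; take 47.3 kips (yield).
Governing: min(60.9, 47.3) = 47.3 kips → base-metal shear.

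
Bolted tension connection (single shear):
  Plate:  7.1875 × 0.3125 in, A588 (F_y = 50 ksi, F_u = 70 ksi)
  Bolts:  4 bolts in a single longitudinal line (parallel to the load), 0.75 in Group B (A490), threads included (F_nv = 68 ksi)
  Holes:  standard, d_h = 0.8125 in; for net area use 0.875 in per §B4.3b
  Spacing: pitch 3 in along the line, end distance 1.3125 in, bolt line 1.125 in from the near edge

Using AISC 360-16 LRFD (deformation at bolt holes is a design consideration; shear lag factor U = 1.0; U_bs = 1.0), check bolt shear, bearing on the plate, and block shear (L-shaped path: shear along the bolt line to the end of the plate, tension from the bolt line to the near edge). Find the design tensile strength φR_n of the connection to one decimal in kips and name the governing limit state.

Bolt shear: A_b = π(0.75)²/4 = 0.44179 in². φR_n = 0.75 × 68 × 0.44179 × 4 × 1 = 90.1 kips.
Bearing (0.3125 in plate, F_u = 70 ksi): end bolts L_c = 1.3125 − 0.8125/2 = 0.90625, R_n = min(1.2×0.90625×0.3125×70, 2.4×0.75×0.3125×70) = 23.789 kips/bolt; interior L_c = 3 − 0.8125 = 2.1875, R_n = 39.375 kips/bolt. φR_n = 0.75 × (1×23.789 + 3×39.375) = 106.4 kips.
Block shear: shear path 1×[1.3125+3×3] = 1×10.3125 in, A_gv = 3.2227, A_nv = 1×(10.3125 − 3.5×0.875)×0.3125 = 2.2656 in²; tension to near edge: (1.125 − 0.5×0.875)×0.3125 = 0.21484 in². R_n = min(0.6×70×2.2656, 0.6×50×3.2227) + 1.0×70×0.21484 = min(95.155, 96.681) + 15.039 = 110.19 kips. φR_n = 0.75 × 110.19 = 82.6 kips.
Governing: min(90.1, 106.4, 82.6) = 82.6 kips → block shear.

82.6 kips (block shear governs)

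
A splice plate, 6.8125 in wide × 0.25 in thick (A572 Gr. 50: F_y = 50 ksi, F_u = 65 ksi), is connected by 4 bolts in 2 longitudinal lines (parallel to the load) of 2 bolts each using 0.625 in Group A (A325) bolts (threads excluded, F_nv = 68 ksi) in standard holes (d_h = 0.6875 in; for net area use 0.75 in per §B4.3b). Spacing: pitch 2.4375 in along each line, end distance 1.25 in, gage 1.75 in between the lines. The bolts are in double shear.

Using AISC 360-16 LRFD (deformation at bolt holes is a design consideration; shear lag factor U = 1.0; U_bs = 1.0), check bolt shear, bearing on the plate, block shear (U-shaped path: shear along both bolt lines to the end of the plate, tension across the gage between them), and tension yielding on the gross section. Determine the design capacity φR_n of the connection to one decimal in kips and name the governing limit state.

Bolt shear: A_b = π(0.625)²/4 = 0.3068 in². φR_n = 0.75 × 68 × 0.3068 × 4 × 2 = 125.2 kips.
Bearing (0.25 in plate, F_u = 65 ksi): end bolts L_c = 1.25 − 0.6875/2 = 0.90625, R_n = min(1.2×0.90625×0.25×65, 2.4×0.625×0.25×65) = 17.672 kips/bolt; interior L_c = 2.4375 − 0.6875 = 1.75, R_n = 24.375 kips/bolt. φR_n = 0.75 × (2×17.672 + 2×24.375) = 63.1 kips.
Block shear: shear path 2×[1.25+1×2.4375] = 2×3.6875 in, A_gv = 1.8438, A_nv = 2×(3.6875 − 1.5×0.75)×0.25 = 1.2813 in²; tension across gage: (1.75 − 1×0.75)×0.25 = 0.25 in². R_n = min(0.6×65×1.2813, 0.6×50×1.8438) + 1.0×65×0.25 = min(49.971, 55.314) + 16.25 = 66.221 kips. φR_n = 0.75 × 66.221 = 49.7 kips.
Tension yield (gross): A_g = 6.8125×0.25 = 1.7031 in². φR_n = 0.90 × 50 × 1.7031 = 76.6 kips.
Governing: min(125.2, 63.1, 49.7, 76.6) = 49.7 kips → block shear.

49.7 kips (block shear governs)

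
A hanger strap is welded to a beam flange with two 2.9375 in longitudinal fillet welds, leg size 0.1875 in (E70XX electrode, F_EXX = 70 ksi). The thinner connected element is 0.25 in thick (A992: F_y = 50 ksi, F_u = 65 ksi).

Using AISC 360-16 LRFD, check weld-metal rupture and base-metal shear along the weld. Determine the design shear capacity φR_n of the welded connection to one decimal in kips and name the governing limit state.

Weld metal: throat = 0.707×0.1875 = 0.13256 in, L = 2×2.9375 = 5.875 in. φR_n = 0.75 × 0.6 × 70 × 0.13256 × 5.875 = 24.5 kips.
Base metal shear (0.25 in plate): yield φR_n = 1.0×0.6×50×0.25×5.875 = 44.1 kips; rupture φR_n = 0.75×0.6×65×0.25×5.875 = 43.0 kips; take 43.0 kips (rupture).
Governing: min(24.5, 43.0) = 24.5 kips → weld metal.

24.5 kips (weld metal governs)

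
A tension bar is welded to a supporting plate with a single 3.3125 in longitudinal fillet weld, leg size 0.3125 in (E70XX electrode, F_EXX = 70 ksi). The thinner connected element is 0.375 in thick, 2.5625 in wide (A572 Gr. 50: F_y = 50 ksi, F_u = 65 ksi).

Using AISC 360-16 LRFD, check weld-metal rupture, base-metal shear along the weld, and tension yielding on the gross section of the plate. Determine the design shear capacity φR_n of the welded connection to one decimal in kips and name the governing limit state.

23.1 kips (weld metal governs)

Weld metal: throat = 0.707×0.3125 = 0.22094 in, L = 3.3125 in. φR_n = 0.75 × 0.6 × 70 × 0.22094 × 3.3125 = 23.1 kips.
Base metal shear (0.375 in plate): yield φR_n = 1.0×0.6×50×0.375×3.3125 = 37.3 kips; rupture φR_n = 0.75×0.6×65×0.375×3.3125 = 36.3 kips; take 36.3 kips (rupture).
Tension yield (gross): A_g = 2.5625×0.375 = 0.96094 in². φR_n = 0.90 × 50 × 0.96094 = 43.2 kips.
Governing: min(23.1, 36.3, 43.2) = 23.1 kips → weld metal.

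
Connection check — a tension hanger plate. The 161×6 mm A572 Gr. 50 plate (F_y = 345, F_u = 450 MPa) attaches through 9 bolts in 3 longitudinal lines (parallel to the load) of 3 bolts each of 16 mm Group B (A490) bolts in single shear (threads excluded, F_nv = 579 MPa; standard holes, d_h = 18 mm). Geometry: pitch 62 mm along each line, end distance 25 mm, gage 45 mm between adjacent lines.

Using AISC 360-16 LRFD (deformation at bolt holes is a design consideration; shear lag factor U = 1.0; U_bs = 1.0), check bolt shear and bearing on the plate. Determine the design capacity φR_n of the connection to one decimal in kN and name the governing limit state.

583.2 kN (bearing governs)

Bolt shear: A_b = π(16)²/4 = 201.06 mm². φR_n = 0.75 × 579 × 201.06 × 9 × 1 = 785.8 kN.
Bearing (6 mm plate, F_u = 450 MPa): end bolts L_c = 25 − 18/2 = 16, R_n = min(1.2×16×6×450, 2.4×16×6×450) = 51.84 kN/bolt; interior L_c = 62 − 18 = 44, R_n = 103.68 kN/bolt. φR_n = 0.75 × (3×51.84 + 6×103.68) = 583.2 kN.
Governing: min(785.8, 583.2) = 583.2 kN → bearing.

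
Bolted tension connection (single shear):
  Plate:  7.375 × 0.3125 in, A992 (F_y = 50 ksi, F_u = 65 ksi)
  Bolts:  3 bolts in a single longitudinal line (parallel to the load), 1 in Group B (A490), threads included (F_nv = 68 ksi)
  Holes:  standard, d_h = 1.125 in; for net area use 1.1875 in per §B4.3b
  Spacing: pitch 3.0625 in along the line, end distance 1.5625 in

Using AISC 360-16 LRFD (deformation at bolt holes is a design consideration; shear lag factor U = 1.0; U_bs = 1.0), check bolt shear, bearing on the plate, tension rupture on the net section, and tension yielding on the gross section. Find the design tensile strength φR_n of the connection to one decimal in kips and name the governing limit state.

Bolt shear: A_b = π(1)²/4 = 0.7854 in². φR_n = 0.75 × 68 × 0.7854 × 3 × 1 = 120.2 kips.
Bearing (0.3125 in plate, F_u = 65 ksi): end bolts L_c = 1.5625 − 1.125/2 = 1, R_n = min(1.2×1×0.3125×65, 2.4×1×0.3125×65) = 24.375 kips/bolt; interior L_c = 3.0625 − 1.125 = 1.9375, R_n = 47.227 kips/bolt. φR_n = 0.75 × (1×24.375 + 2×47.227) = 89.1 kips.
Tension rupture (net): A_n = (7.375 − 1×1.1875)×0.3125 = 1.9336 in² (U = 1.0, A_e = A_n). φR_n = 0.75 × 65 × 1.9336 = 94.3 kips.
Tension yield (gross): A_g = 7.375×0.3125 = 2.3047 in². φR_n = 0.90 × 50 × 2.3047 = 103.7 kips.
Governing: min(120.2, 89.1, 94.3, 103.7) = 89.1 kips → bearing.

89.1 kips (bearing governs)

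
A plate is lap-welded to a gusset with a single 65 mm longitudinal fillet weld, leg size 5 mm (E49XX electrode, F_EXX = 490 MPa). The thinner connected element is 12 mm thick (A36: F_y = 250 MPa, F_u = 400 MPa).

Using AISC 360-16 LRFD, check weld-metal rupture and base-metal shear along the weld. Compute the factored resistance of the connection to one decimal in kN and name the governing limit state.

50.7 kN (weld metal governs)

Weld metal: throat = 0.707×5 = 3.535 mm, L = 65 mm. φR_n = 0.75 × 0.6 × 490 × 3.535 × 65 = 50.7 kN.
Base metal shear (12 mm plate): yield φR_n = 1.0×0.6×250×12×65 = 117.0 kN; rupture φR_n = 0.75×0.6×400×12×65 = 140.4 kN; take 117.0 kN (yield).
Governing: min(50.7, 117.0) = 50.7 kN → weld metal.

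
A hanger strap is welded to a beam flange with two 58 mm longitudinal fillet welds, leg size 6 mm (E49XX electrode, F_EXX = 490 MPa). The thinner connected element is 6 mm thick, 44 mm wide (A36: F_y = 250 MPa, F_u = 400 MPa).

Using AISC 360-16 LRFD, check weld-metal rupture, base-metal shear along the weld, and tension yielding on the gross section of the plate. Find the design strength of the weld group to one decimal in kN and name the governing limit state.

Weld metal: throat = 0.707×6 = 4.242 mm, L = 2×58 = 116 mm. φR_n = 0.75 × 0.6 × 490 × 4.242 × 116 = 108.5 kN.
Base metal shear (6 mm plate): yield φR_n = 1.0×0.6×250×6×116 = 104.4 kN; rupture φR_n = 0.75×0.6×400×6×116 = 125.3 kN; take 104.4 kN (yield).
Tension yield (gross): A_g = 44×6 = 264 mm². φR_n = 0.90 × 250 × 264 = 59.4 kN.
Governing: min(108.5, 104.4, 59.4) = 59.4 kN → gross-section yield.

59.4 kN (gross-section yield governs)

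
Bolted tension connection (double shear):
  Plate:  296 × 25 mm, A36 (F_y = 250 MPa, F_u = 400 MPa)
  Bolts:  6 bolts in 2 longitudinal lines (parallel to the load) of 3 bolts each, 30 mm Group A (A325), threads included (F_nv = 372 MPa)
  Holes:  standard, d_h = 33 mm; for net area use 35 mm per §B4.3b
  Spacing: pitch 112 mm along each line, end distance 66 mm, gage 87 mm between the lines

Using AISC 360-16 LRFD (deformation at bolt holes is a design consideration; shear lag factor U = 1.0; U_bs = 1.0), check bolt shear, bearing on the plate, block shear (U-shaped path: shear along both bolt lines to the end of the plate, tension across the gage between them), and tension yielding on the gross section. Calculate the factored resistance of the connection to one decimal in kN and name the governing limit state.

Bolt shear: A_b = π(30)²/4 = 706.86 mm². φR_n = 0.75 × 372 × 706.86 × 6 × 2 = 2366.6 kN.
Bearing (25 mm plate, F_u = 400 MPa): end bolts L_c = 66 − 33/2 = 49.5, R_n = min(1.2×49.5×25×400, 2.4×30×25×400) = 594 kN/bolt; interior L_c = 112 − 33 = 79, R_n = 720 kN/bolt. φR_n = 0.75 × (2×594 + 4×720) = 3051.0 kN.
Block shear: shear path 2×[66+2×112] = 2×290 mm, A_gv = 14500, A_nv = 2×(290 − 2.5×35)×25 = 10125 mm²; tension across gage: (87 − 1×35)×25 = 1300 mm². R_n = min(0.6×400×10125, 0.6×250×14500) + 1.0×400×1300 = min(2430, 2175) + 520 = 2695 kN. φR_n = 0.75 × 2695 = 2021.3 kN.
Tension yield (gross): A_g = 296×25 = 7400 mm². φR_n = 0.90 × 250 × 7400 = 1665.0 kN.
Governing: min(2366.6, 3051.0, 2021.3, 1665.0) = 1665.0 kN → gross-section yield.

1665.0 kN (gross-section yield governs)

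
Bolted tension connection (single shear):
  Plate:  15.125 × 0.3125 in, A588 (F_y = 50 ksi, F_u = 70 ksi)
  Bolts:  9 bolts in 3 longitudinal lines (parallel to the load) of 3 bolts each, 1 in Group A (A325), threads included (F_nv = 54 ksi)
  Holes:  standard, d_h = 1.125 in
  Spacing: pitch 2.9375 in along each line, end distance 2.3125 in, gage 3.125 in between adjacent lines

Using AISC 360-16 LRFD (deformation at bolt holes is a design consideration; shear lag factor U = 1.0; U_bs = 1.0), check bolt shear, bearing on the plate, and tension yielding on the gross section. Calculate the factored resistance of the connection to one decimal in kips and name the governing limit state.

Bolt shear: A_b = π(1)²/4 = 0.7854 in². φR_n = 0.75 × 54 × 0.7854 × 9 × 1 = 286.3 kips.
Bearing (0.3125 in plate, F_u = 70 ksi): end bolts L_c = 2.3125 − 1.125/2 = 1.75, R_n = min(1.2×1.75×0.3125×70, 2.4×1×0.3125×70) = 45.938 kips/bolt; interior L_c = 2.9375 − 1.125 = 1.8125, R_n = 47.578 kips/bolt. φR_n = 0.75 × (3×45.938 + 6×47.578) = 317.5 kips.
Tension yield (gross): A_g = 15.125×0.3125 = 4.7266 in². φR_n = 0.90 × 50 × 4.7266 = 212.7 kips.
Governing: min(286.3, 317.5, 212.7) = 212.7 kips → gross-section yield.

212.7 kips (gross-section yield governs)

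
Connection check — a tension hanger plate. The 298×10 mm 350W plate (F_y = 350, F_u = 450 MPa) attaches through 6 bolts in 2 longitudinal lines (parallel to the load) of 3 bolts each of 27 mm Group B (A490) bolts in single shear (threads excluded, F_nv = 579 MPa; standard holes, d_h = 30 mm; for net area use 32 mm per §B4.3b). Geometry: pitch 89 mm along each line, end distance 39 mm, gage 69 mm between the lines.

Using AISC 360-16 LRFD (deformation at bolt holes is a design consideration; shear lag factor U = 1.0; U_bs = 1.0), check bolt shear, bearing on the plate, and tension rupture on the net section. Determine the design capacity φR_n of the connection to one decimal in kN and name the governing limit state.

789.8 kN (net-section rupture governs)

Bolt shear: A_b = π(27)²/4 = 572.56 mm². φR_n = 0.75 × 579 × 572.56 × 6 × 1 = 1491.8 kN.
Bearing (10 mm plate, F_u = 450 MPa): end bolts L_c = 39 − 30/2 = 24, R_n = min(1.2×24×10×450, 2.4×27×10×450) = 129.6 kN/bolt; interior L_c = 89 − 30 = 59, R_n = 291.6 kN/bolt. φR_n = 0.75 × (2×129.6 + 4×291.6) = 1069.2 kN.
Tension rupture (net): A_n = (298 − 2×32)×10 = 2340 mm² (U = 1.0, A_e = A_n). φR_n = 0.75 × 450 × 2340 = 789.8 kN.
Governing: min(1491.8, 1069.2, 789.8) = 789.8 kN → net-section rupture.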